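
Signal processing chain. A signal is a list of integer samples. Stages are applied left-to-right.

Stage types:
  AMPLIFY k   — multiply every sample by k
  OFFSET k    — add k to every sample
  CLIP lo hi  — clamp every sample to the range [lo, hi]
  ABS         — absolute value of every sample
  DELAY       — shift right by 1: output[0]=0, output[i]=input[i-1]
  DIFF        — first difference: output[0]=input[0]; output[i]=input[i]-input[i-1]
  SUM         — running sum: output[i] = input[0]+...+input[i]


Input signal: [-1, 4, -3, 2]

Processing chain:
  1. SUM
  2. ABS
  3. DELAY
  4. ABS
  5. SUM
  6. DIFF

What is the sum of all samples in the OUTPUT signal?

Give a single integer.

Answer: 4

Derivation:
Input: [-1, 4, -3, 2]
Stage 1 (SUM): sum[0..0]=-1, sum[0..1]=3, sum[0..2]=0, sum[0..3]=2 -> [-1, 3, 0, 2]
Stage 2 (ABS): |-1|=1, |3|=3, |0|=0, |2|=2 -> [1, 3, 0, 2]
Stage 3 (DELAY): [0, 1, 3, 0] = [0, 1, 3, 0] -> [0, 1, 3, 0]
Stage 4 (ABS): |0|=0, |1|=1, |3|=3, |0|=0 -> [0, 1, 3, 0]
Stage 5 (SUM): sum[0..0]=0, sum[0..1]=1, sum[0..2]=4, sum[0..3]=4 -> [0, 1, 4, 4]
Stage 6 (DIFF): s[0]=0, 1-0=1, 4-1=3, 4-4=0 -> [0, 1, 3, 0]
Output sum: 4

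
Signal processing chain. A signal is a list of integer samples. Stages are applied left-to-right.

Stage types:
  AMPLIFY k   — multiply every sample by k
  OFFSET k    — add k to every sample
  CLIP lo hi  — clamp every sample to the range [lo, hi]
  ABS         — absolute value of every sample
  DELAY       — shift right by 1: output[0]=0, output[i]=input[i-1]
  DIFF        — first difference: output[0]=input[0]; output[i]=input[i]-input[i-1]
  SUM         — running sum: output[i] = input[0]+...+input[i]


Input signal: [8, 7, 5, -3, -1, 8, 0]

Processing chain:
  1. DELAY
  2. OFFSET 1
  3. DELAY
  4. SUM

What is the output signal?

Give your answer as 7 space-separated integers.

Answer: 0 1 10 18 24 22 22

Derivation:
Input: [8, 7, 5, -3, -1, 8, 0]
Stage 1 (DELAY): [0, 8, 7, 5, -3, -1, 8] = [0, 8, 7, 5, -3, -1, 8] -> [0, 8, 7, 5, -3, -1, 8]
Stage 2 (OFFSET 1): 0+1=1, 8+1=9, 7+1=8, 5+1=6, -3+1=-2, -1+1=0, 8+1=9 -> [1, 9, 8, 6, -2, 0, 9]
Stage 3 (DELAY): [0, 1, 9, 8, 6, -2, 0] = [0, 1, 9, 8, 6, -2, 0] -> [0, 1, 9, 8, 6, -2, 0]
Stage 4 (SUM): sum[0..0]=0, sum[0..1]=1, sum[0..2]=10, sum[0..3]=18, sum[0..4]=24, sum[0..5]=22, sum[0..6]=22 -> [0, 1, 10, 18, 24, 22, 22]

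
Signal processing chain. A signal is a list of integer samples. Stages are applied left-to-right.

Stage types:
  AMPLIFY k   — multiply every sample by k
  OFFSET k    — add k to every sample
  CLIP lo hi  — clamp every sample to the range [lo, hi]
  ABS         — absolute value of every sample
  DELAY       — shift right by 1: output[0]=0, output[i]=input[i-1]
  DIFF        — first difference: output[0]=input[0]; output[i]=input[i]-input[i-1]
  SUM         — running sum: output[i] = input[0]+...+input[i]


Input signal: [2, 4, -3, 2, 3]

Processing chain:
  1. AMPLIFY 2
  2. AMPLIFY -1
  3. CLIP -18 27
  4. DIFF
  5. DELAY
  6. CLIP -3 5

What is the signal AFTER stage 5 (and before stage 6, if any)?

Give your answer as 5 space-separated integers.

Input: [2, 4, -3, 2, 3]
Stage 1 (AMPLIFY 2): 2*2=4, 4*2=8, -3*2=-6, 2*2=4, 3*2=6 -> [4, 8, -6, 4, 6]
Stage 2 (AMPLIFY -1): 4*-1=-4, 8*-1=-8, -6*-1=6, 4*-1=-4, 6*-1=-6 -> [-4, -8, 6, -4, -6]
Stage 3 (CLIP -18 27): clip(-4,-18,27)=-4, clip(-8,-18,27)=-8, clip(6,-18,27)=6, clip(-4,-18,27)=-4, clip(-6,-18,27)=-6 -> [-4, -8, 6, -4, -6]
Stage 4 (DIFF): s[0]=-4, -8--4=-4, 6--8=14, -4-6=-10, -6--4=-2 -> [-4, -4, 14, -10, -2]
Stage 5 (DELAY): [0, -4, -4, 14, -10] = [0, -4, -4, 14, -10] -> [0, -4, -4, 14, -10]

Answer: 0 -4 -4 14 -10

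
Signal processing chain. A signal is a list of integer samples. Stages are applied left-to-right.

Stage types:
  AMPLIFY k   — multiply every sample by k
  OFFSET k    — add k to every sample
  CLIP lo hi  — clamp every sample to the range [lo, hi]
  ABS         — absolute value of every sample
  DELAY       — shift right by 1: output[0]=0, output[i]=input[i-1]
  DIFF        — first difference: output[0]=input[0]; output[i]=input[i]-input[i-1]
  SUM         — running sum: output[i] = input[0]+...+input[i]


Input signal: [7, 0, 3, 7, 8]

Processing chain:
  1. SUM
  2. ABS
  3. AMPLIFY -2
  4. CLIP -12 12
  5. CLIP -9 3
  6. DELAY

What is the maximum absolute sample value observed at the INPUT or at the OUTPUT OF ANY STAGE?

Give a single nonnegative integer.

Input: [7, 0, 3, 7, 8] (max |s|=8)
Stage 1 (SUM): sum[0..0]=7, sum[0..1]=7, sum[0..2]=10, sum[0..3]=17, sum[0..4]=25 -> [7, 7, 10, 17, 25] (max |s|=25)
Stage 2 (ABS): |7|=7, |7|=7, |10|=10, |17|=17, |25|=25 -> [7, 7, 10, 17, 25] (max |s|=25)
Stage 3 (AMPLIFY -2): 7*-2=-14, 7*-2=-14, 10*-2=-20, 17*-2=-34, 25*-2=-50 -> [-14, -14, -20, -34, -50] (max |s|=50)
Stage 4 (CLIP -12 12): clip(-14,-12,12)=-12, clip(-14,-12,12)=-12, clip(-20,-12,12)=-12, clip(-34,-12,12)=-12, clip(-50,-12,12)=-12 -> [-12, -12, -12, -12, -12] (max |s|=12)
Stage 5 (CLIP -9 3): clip(-12,-9,3)=-9, clip(-12,-9,3)=-9, clip(-12,-9,3)=-9, clip(-12,-9,3)=-9, clip(-12,-9,3)=-9 -> [-9, -9, -9, -9, -9] (max |s|=9)
Stage 6 (DELAY): [0, -9, -9, -9, -9] = [0, -9, -9, -9, -9] -> [0, -9, -9, -9, -9] (max |s|=9)
Overall max amplitude: 50

Answer: 50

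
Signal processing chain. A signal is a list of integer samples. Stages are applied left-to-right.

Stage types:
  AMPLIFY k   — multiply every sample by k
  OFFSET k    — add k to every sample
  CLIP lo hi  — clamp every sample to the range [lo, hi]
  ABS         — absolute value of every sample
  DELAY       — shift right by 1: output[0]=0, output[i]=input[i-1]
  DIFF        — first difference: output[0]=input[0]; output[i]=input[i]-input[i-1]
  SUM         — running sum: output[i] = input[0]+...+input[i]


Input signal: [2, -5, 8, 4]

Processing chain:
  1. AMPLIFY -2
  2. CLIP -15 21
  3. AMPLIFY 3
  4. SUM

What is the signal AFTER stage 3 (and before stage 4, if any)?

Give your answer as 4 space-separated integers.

Answer: -12 30 -45 -24

Derivation:
Input: [2, -5, 8, 4]
Stage 1 (AMPLIFY -2): 2*-2=-4, -5*-2=10, 8*-2=-16, 4*-2=-8 -> [-4, 10, -16, -8]
Stage 2 (CLIP -15 21): clip(-4,-15,21)=-4, clip(10,-15,21)=10, clip(-16,-15,21)=-15, clip(-8,-15,21)=-8 -> [-4, 10, -15, -8]
Stage 3 (AMPLIFY 3): -4*3=-12, 10*3=30, -15*3=-45, -8*3=-24 -> [-12, 30, -45, -24]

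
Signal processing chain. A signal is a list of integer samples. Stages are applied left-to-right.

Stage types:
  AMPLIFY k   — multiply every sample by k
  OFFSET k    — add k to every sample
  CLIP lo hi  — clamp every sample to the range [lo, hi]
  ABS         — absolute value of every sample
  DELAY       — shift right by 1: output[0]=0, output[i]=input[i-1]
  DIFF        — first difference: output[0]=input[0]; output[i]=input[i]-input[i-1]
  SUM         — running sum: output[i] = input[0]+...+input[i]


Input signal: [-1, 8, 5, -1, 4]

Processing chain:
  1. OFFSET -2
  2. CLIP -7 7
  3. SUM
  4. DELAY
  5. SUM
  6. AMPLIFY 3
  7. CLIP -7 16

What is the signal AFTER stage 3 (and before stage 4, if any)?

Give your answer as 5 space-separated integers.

Answer: -3 3 6 3 5

Derivation:
Input: [-1, 8, 5, -1, 4]
Stage 1 (OFFSET -2): -1+-2=-3, 8+-2=6, 5+-2=3, -1+-2=-3, 4+-2=2 -> [-3, 6, 3, -3, 2]
Stage 2 (CLIP -7 7): clip(-3,-7,7)=-3, clip(6,-7,7)=6, clip(3,-7,7)=3, clip(-3,-7,7)=-3, clip(2,-7,7)=2 -> [-3, 6, 3, -3, 2]
Stage 3 (SUM): sum[0..0]=-3, sum[0..1]=3, sum[0..2]=6, sum[0..3]=3, sum[0..4]=5 -> [-3, 3, 6, 3, 5]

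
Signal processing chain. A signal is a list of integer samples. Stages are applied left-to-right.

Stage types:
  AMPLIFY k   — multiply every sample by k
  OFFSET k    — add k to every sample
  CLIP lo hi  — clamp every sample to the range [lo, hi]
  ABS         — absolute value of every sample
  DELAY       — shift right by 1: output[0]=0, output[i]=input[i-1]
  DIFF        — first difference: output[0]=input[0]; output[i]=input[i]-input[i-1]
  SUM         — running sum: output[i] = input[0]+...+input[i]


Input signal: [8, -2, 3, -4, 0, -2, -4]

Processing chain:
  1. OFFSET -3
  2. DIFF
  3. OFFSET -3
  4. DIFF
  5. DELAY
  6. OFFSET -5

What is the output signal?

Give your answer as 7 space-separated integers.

Answer: -5 -3 -20 10 -17 6 -11

Derivation:
Input: [8, -2, 3, -4, 0, -2, -4]
Stage 1 (OFFSET -3): 8+-3=5, -2+-3=-5, 3+-3=0, -4+-3=-7, 0+-3=-3, -2+-3=-5, -4+-3=-7 -> [5, -5, 0, -7, -3, -5, -7]
Stage 2 (DIFF): s[0]=5, -5-5=-10, 0--5=5, -7-0=-7, -3--7=4, -5--3=-2, -7--5=-2 -> [5, -10, 5, -7, 4, -2, -2]
Stage 3 (OFFSET -3): 5+-3=2, -10+-3=-13, 5+-3=2, -7+-3=-10, 4+-3=1, -2+-3=-5, -2+-3=-5 -> [2, -13, 2, -10, 1, -5, -5]
Stage 4 (DIFF): s[0]=2, -13-2=-15, 2--13=15, -10-2=-12, 1--10=11, -5-1=-6, -5--5=0 -> [2, -15, 15, -12, 11, -6, 0]
Stage 5 (DELAY): [0, 2, -15, 15, -12, 11, -6] = [0, 2, -15, 15, -12, 11, -6] -> [0, 2, -15, 15, -12, 11, -6]
Stage 6 (OFFSET -5): 0+-5=-5, 2+-5=-3, -15+-5=-20, 15+-5=10, -12+-5=-17, 11+-5=6, -6+-5=-11 -> [-5, -3, -20, 10, -17, 6, -11]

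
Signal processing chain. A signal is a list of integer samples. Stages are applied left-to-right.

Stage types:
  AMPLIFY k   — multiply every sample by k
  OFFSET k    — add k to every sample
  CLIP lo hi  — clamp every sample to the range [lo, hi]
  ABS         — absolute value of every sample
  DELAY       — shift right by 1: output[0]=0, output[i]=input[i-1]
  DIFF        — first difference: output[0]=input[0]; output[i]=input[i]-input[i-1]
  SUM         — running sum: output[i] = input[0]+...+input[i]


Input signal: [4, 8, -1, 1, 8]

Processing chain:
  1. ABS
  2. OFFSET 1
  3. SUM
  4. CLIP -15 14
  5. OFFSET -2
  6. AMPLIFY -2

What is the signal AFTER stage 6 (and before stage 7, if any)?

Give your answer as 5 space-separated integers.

Input: [4, 8, -1, 1, 8]
Stage 1 (ABS): |4|=4, |8|=8, |-1|=1, |1|=1, |8|=8 -> [4, 8, 1, 1, 8]
Stage 2 (OFFSET 1): 4+1=5, 8+1=9, 1+1=2, 1+1=2, 8+1=9 -> [5, 9, 2, 2, 9]
Stage 3 (SUM): sum[0..0]=5, sum[0..1]=14, sum[0..2]=16, sum[0..3]=18, sum[0..4]=27 -> [5, 14, 16, 18, 27]
Stage 4 (CLIP -15 14): clip(5,-15,14)=5, clip(14,-15,14)=14, clip(16,-15,14)=14, clip(18,-15,14)=14, clip(27,-15,14)=14 -> [5, 14, 14, 14, 14]
Stage 5 (OFFSET -2): 5+-2=3, 14+-2=12, 14+-2=12, 14+-2=12, 14+-2=12 -> [3, 12, 12, 12, 12]
Stage 6 (AMPLIFY -2): 3*-2=-6, 12*-2=-24, 12*-2=-24, 12*-2=-24, 12*-2=-24 -> [-6, -24, -24, -24, -24]

Answer: -6 -24 -24 -24 -24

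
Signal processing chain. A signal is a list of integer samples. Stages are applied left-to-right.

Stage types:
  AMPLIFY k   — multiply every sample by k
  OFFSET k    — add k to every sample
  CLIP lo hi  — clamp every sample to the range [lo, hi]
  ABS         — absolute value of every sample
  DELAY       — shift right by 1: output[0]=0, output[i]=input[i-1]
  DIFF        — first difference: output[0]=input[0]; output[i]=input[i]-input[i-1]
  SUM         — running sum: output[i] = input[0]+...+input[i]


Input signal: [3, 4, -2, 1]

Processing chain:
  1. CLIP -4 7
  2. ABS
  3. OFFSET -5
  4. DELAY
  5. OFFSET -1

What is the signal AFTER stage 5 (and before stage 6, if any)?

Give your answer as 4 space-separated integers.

Input: [3, 4, -2, 1]
Stage 1 (CLIP -4 7): clip(3,-4,7)=3, clip(4,-4,7)=4, clip(-2,-4,7)=-2, clip(1,-4,7)=1 -> [3, 4, -2, 1]
Stage 2 (ABS): |3|=3, |4|=4, |-2|=2, |1|=1 -> [3, 4, 2, 1]
Stage 3 (OFFSET -5): 3+-5=-2, 4+-5=-1, 2+-5=-3, 1+-5=-4 -> [-2, -1, -3, -4]
Stage 4 (DELAY): [0, -2, -1, -3] = [0, -2, -1, -3] -> [0, -2, -1, -3]
Stage 5 (OFFSET -1): 0+-1=-1, -2+-1=-3, -1+-1=-2, -3+-1=-4 -> [-1, -3, -2, -4]

Answer: -1 -3 -2 -4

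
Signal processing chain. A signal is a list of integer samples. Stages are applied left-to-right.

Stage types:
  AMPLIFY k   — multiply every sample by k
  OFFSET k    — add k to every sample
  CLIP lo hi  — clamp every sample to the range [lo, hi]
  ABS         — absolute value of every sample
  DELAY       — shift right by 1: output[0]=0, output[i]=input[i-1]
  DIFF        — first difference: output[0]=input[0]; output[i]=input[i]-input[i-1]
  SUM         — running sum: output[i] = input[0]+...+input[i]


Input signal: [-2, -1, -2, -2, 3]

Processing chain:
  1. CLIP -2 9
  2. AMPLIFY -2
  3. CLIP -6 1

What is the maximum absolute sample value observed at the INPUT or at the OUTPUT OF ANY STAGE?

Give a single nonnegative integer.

Answer: 6

Derivation:
Input: [-2, -1, -2, -2, 3] (max |s|=3)
Stage 1 (CLIP -2 9): clip(-2,-2,9)=-2, clip(-1,-2,9)=-1, clip(-2,-2,9)=-2, clip(-2,-2,9)=-2, clip(3,-2,9)=3 -> [-2, -1, -2, -2, 3] (max |s|=3)
Stage 2 (AMPLIFY -2): -2*-2=4, -1*-2=2, -2*-2=4, -2*-2=4, 3*-2=-6 -> [4, 2, 4, 4, -6] (max |s|=6)
Stage 3 (CLIP -6 1): clip(4,-6,1)=1, clip(2,-6,1)=1, clip(4,-6,1)=1, clip(4,-6,1)=1, clip(-6,-6,1)=-6 -> [1, 1, 1, 1, -6] (max |s|=6)
Overall max amplitude: 6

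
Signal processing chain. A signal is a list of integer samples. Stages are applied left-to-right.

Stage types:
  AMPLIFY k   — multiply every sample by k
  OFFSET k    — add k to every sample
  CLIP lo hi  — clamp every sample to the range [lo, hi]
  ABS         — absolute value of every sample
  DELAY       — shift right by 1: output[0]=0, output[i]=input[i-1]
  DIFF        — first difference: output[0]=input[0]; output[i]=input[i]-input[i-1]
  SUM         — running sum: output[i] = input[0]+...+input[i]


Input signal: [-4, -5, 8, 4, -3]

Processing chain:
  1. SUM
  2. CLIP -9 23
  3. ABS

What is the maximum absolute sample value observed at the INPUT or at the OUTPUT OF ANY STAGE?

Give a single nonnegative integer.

Input: [-4, -5, 8, 4, -3] (max |s|=8)
Stage 1 (SUM): sum[0..0]=-4, sum[0..1]=-9, sum[0..2]=-1, sum[0..3]=3, sum[0..4]=0 -> [-4, -9, -1, 3, 0] (max |s|=9)
Stage 2 (CLIP -9 23): clip(-4,-9,23)=-4, clip(-9,-9,23)=-9, clip(-1,-9,23)=-1, clip(3,-9,23)=3, clip(0,-9,23)=0 -> [-4, -9, -1, 3, 0] (max |s|=9)
Stage 3 (ABS): |-4|=4, |-9|=9, |-1|=1, |3|=3, |0|=0 -> [4, 9, 1, 3, 0] (max |s|=9)
Overall max amplitude: 9

Answer: 9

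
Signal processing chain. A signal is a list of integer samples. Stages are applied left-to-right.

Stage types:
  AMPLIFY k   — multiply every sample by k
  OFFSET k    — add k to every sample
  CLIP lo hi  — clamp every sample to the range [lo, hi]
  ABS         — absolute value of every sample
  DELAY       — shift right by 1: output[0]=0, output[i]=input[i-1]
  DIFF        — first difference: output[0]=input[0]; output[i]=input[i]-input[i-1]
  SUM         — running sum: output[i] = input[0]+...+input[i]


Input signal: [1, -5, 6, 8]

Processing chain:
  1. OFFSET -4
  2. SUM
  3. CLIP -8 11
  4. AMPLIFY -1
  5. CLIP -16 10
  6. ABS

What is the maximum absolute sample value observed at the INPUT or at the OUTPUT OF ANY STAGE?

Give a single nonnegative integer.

Answer: 12

Derivation:
Input: [1, -5, 6, 8] (max |s|=8)
Stage 1 (OFFSET -4): 1+-4=-3, -5+-4=-9, 6+-4=2, 8+-4=4 -> [-3, -9, 2, 4] (max |s|=9)
Stage 2 (SUM): sum[0..0]=-3, sum[0..1]=-12, sum[0..2]=-10, sum[0..3]=-6 -> [-3, -12, -10, -6] (max |s|=12)
Stage 3 (CLIP -8 11): clip(-3,-8,11)=-3, clip(-12,-8,11)=-8, clip(-10,-8,11)=-8, clip(-6,-8,11)=-6 -> [-3, -8, -8, -6] (max |s|=8)
Stage 4 (AMPLIFY -1): -3*-1=3, -8*-1=8, -8*-1=8, -6*-1=6 -> [3, 8, 8, 6] (max |s|=8)
Stage 5 (CLIP -16 10): clip(3,-16,10)=3, clip(8,-16,10)=8, clip(8,-16,10)=8, clip(6,-16,10)=6 -> [3, 8, 8, 6] (max |s|=8)
Stage 6 (ABS): |3|=3, |8|=8, |8|=8, |6|=6 -> [3, 8, 8, 6] (max |s|=8)
Overall max amplitude: 12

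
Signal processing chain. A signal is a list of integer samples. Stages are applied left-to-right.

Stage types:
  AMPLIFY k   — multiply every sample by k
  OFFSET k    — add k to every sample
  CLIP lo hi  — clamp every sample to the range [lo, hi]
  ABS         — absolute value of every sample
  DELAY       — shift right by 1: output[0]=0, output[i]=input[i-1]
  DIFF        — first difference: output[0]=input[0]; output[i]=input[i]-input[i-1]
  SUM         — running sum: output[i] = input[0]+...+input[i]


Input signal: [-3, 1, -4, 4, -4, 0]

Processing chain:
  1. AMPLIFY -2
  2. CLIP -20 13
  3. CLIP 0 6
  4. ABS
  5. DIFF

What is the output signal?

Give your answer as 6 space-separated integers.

Input: [-3, 1, -4, 4, -4, 0]
Stage 1 (AMPLIFY -2): -3*-2=6, 1*-2=-2, -4*-2=8, 4*-2=-8, -4*-2=8, 0*-2=0 -> [6, -2, 8, -8, 8, 0]
Stage 2 (CLIP -20 13): clip(6,-20,13)=6, clip(-2,-20,13)=-2, clip(8,-20,13)=8, clip(-8,-20,13)=-8, clip(8,-20,13)=8, clip(0,-20,13)=0 -> [6, -2, 8, -8, 8, 0]
Stage 3 (CLIP 0 6): clip(6,0,6)=6, clip(-2,0,6)=0, clip(8,0,6)=6, clip(-8,0,6)=0, clip(8,0,6)=6, clip(0,0,6)=0 -> [6, 0, 6, 0, 6, 0]
Stage 4 (ABS): |6|=6, |0|=0, |6|=6, |0|=0, |6|=6, |0|=0 -> [6, 0, 6, 0, 6, 0]
Stage 5 (DIFF): s[0]=6, 0-6=-6, 6-0=6, 0-6=-6, 6-0=6, 0-6=-6 -> [6, -6, 6, -6, 6, -6]

Answer: 6 -6 6 -6 6 -6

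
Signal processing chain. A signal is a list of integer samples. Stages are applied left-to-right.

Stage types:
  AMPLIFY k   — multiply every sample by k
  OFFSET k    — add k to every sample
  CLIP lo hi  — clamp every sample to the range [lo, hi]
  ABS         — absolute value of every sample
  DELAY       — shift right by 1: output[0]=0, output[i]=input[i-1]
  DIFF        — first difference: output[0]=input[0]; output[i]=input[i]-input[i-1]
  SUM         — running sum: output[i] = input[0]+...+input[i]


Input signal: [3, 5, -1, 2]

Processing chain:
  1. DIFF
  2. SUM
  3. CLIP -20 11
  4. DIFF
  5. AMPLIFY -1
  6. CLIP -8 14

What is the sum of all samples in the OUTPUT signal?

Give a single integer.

Input: [3, 5, -1, 2]
Stage 1 (DIFF): s[0]=3, 5-3=2, -1-5=-6, 2--1=3 -> [3, 2, -6, 3]
Stage 2 (SUM): sum[0..0]=3, sum[0..1]=5, sum[0..2]=-1, sum[0..3]=2 -> [3, 5, -1, 2]
Stage 3 (CLIP -20 11): clip(3,-20,11)=3, clip(5,-20,11)=5, clip(-1,-20,11)=-1, clip(2,-20,11)=2 -> [3, 5, -1, 2]
Stage 4 (DIFF): s[0]=3, 5-3=2, -1-5=-6, 2--1=3 -> [3, 2, -6, 3]
Stage 5 (AMPLIFY -1): 3*-1=-3, 2*-1=-2, -6*-1=6, 3*-1=-3 -> [-3, -2, 6, -3]
Stage 6 (CLIP -8 14): clip(-3,-8,14)=-3, clip(-2,-8,14)=-2, clip(6,-8,14)=6, clip(-3,-8,14)=-3 -> [-3, -2, 6, -3]
Output sum: -2

Answer: -2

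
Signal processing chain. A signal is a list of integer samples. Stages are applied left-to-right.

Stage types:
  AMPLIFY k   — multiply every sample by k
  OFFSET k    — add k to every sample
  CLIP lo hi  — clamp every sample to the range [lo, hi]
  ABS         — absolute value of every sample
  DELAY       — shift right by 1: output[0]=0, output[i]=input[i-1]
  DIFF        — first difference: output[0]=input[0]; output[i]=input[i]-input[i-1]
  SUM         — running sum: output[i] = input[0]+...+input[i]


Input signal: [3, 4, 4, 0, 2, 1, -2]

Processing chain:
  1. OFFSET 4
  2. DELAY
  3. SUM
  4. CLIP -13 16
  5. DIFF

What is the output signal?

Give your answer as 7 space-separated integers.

Answer: 0 7 8 1 0 0 0

Derivation:
Input: [3, 4, 4, 0, 2, 1, -2]
Stage 1 (OFFSET 4): 3+4=7, 4+4=8, 4+4=8, 0+4=4, 2+4=6, 1+4=5, -2+4=2 -> [7, 8, 8, 4, 6, 5, 2]
Stage 2 (DELAY): [0, 7, 8, 8, 4, 6, 5] = [0, 7, 8, 8, 4, 6, 5] -> [0, 7, 8, 8, 4, 6, 5]
Stage 3 (SUM): sum[0..0]=0, sum[0..1]=7, sum[0..2]=15, sum[0..3]=23, sum[0..4]=27, sum[0..5]=33, sum[0..6]=38 -> [0, 7, 15, 23, 27, 33, 38]
Stage 4 (CLIP -13 16): clip(0,-13,16)=0, clip(7,-13,16)=7, clip(15,-13,16)=15, clip(23,-13,16)=16, clip(27,-13,16)=16, clip(33,-13,16)=16, clip(38,-13,16)=16 -> [0, 7, 15, 16, 16, 16, 16]
Stage 5 (DIFF): s[0]=0, 7-0=7, 15-7=8, 16-15=1, 16-16=0, 16-16=0, 16-16=0 -> [0, 7, 8, 1, 0, 0, 0]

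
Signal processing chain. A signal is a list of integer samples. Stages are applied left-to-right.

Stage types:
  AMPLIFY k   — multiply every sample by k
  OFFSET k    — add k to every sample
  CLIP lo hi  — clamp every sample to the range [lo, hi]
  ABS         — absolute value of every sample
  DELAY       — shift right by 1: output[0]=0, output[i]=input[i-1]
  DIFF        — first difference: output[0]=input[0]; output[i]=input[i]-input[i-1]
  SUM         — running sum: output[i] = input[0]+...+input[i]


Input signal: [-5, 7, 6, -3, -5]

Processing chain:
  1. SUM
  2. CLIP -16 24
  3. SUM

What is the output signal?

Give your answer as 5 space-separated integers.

Answer: -5 -3 5 10 10

Derivation:
Input: [-5, 7, 6, -3, -5]
Stage 1 (SUM): sum[0..0]=-5, sum[0..1]=2, sum[0..2]=8, sum[0..3]=5, sum[0..4]=0 -> [-5, 2, 8, 5, 0]
Stage 2 (CLIP -16 24): clip(-5,-16,24)=-5, clip(2,-16,24)=2, clip(8,-16,24)=8, clip(5,-16,24)=5, clip(0,-16,24)=0 -> [-5, 2, 8, 5, 0]
Stage 3 (SUM): sum[0..0]=-5, sum[0..1]=-3, sum[0..2]=5, sum[0..3]=10, sum[0..4]=10 -> [-5, -3, 5, 10, 10]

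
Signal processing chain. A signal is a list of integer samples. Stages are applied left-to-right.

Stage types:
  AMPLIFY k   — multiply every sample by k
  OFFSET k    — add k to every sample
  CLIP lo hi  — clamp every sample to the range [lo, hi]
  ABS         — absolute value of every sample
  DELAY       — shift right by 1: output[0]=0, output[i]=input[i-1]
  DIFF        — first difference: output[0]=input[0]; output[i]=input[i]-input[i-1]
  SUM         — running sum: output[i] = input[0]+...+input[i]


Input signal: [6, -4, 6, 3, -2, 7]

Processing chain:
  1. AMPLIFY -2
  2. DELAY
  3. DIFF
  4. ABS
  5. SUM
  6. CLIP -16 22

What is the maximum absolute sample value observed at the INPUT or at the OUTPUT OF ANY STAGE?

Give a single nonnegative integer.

Input: [6, -4, 6, 3, -2, 7] (max |s|=7)
Stage 1 (AMPLIFY -2): 6*-2=-12, -4*-2=8, 6*-2=-12, 3*-2=-6, -2*-2=4, 7*-2=-14 -> [-12, 8, -12, -6, 4, -14] (max |s|=14)
Stage 2 (DELAY): [0, -12, 8, -12, -6, 4] = [0, -12, 8, -12, -6, 4] -> [0, -12, 8, -12, -6, 4] (max |s|=12)
Stage 3 (DIFF): s[0]=0, -12-0=-12, 8--12=20, -12-8=-20, -6--12=6, 4--6=10 -> [0, -12, 20, -20, 6, 10] (max |s|=20)
Stage 4 (ABS): |0|=0, |-12|=12, |20|=20, |-20|=20, |6|=6, |10|=10 -> [0, 12, 20, 20, 6, 10] (max |s|=20)
Stage 5 (SUM): sum[0..0]=0, sum[0..1]=12, sum[0..2]=32, sum[0..3]=52, sum[0..4]=58, sum[0..5]=68 -> [0, 12, 32, 52, 58, 68] (max |s|=68)
Stage 6 (CLIP -16 22): clip(0,-16,22)=0, clip(12,-16,22)=12, clip(32,-16,22)=22, clip(52,-16,22)=22, clip(58,-16,22)=22, clip(68,-16,22)=22 -> [0, 12, 22, 22, 22, 22] (max |s|=22)
Overall max amplitude: 68

Answer: 68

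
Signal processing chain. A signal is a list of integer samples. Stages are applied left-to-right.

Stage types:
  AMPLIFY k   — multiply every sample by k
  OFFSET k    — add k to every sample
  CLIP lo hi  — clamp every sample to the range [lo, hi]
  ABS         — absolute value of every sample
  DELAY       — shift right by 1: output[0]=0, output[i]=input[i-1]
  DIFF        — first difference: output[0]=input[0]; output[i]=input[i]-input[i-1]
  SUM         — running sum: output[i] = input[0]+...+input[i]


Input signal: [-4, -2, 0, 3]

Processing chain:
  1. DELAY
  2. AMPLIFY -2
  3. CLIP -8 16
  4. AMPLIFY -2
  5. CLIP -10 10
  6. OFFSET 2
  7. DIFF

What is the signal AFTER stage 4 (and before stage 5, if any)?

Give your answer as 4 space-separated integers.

Input: [-4, -2, 0, 3]
Stage 1 (DELAY): [0, -4, -2, 0] = [0, -4, -2, 0] -> [0, -4, -2, 0]
Stage 2 (AMPLIFY -2): 0*-2=0, -4*-2=8, -2*-2=4, 0*-2=0 -> [0, 8, 4, 0]
Stage 3 (CLIP -8 16): clip(0,-8,16)=0, clip(8,-8,16)=8, clip(4,-8,16)=4, clip(0,-8,16)=0 -> [0, 8, 4, 0]
Stage 4 (AMPLIFY -2): 0*-2=0, 8*-2=-16, 4*-2=-8, 0*-2=0 -> [0, -16, -8, 0]

Answer: 0 -16 -8 0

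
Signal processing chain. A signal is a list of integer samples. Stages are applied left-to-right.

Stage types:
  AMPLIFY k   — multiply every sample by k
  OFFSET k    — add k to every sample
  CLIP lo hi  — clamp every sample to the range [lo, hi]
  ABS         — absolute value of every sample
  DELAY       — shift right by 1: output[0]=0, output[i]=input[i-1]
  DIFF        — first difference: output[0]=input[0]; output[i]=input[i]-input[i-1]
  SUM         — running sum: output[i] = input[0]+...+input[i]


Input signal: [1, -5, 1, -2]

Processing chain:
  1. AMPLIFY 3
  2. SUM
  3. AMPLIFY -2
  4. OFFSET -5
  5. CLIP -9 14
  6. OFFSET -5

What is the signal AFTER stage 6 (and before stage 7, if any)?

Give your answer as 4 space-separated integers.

Answer: -14 9 8 9

Derivation:
Input: [1, -5, 1, -2]
Stage 1 (AMPLIFY 3): 1*3=3, -5*3=-15, 1*3=3, -2*3=-6 -> [3, -15, 3, -6]
Stage 2 (SUM): sum[0..0]=3, sum[0..1]=-12, sum[0..2]=-9, sum[0..3]=-15 -> [3, -12, -9, -15]
Stage 3 (AMPLIFY -2): 3*-2=-6, -12*-2=24, -9*-2=18, -15*-2=30 -> [-6, 24, 18, 30]
Stage 4 (OFFSET -5): -6+-5=-11, 24+-5=19, 18+-5=13, 30+-5=25 -> [-11, 19, 13, 25]
Stage 5 (CLIP -9 14): clip(-11,-9,14)=-9, clip(19,-9,14)=14, clip(13,-9,14)=13, clip(25,-9,14)=14 -> [-9, 14, 13, 14]
Stage 6 (OFFSET -5): -9+-5=-14, 14+-5=9, 13+-5=8, 14+-5=9 -> [-14, 9, 8, 9]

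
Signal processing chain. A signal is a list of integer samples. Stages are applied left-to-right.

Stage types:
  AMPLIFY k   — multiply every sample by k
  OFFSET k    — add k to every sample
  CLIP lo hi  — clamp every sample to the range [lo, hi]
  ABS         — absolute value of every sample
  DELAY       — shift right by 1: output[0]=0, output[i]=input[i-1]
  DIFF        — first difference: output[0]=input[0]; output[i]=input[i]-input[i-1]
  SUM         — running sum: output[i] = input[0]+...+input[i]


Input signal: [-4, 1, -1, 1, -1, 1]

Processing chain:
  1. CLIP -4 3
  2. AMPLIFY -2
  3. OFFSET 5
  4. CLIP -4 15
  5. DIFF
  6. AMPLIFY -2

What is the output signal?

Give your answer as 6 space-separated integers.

Answer: -26 20 -8 8 -8 8

Derivation:
Input: [-4, 1, -1, 1, -1, 1]
Stage 1 (CLIP -4 3): clip(-4,-4,3)=-4, clip(1,-4,3)=1, clip(-1,-4,3)=-1, clip(1,-4,3)=1, clip(-1,-4,3)=-1, clip(1,-4,3)=1 -> [-4, 1, -1, 1, -1, 1]
Stage 2 (AMPLIFY -2): -4*-2=8, 1*-2=-2, -1*-2=2, 1*-2=-2, -1*-2=2, 1*-2=-2 -> [8, -2, 2, -2, 2, -2]
Stage 3 (OFFSET 5): 8+5=13, -2+5=3, 2+5=7, -2+5=3, 2+5=7, -2+5=3 -> [13, 3, 7, 3, 7, 3]
Stage 4 (CLIP -4 15): clip(13,-4,15)=13, clip(3,-4,15)=3, clip(7,-4,15)=7, clip(3,-4,15)=3, clip(7,-4,15)=7, clip(3,-4,15)=3 -> [13, 3, 7, 3, 7, 3]
Stage 5 (DIFF): s[0]=13, 3-13=-10, 7-3=4, 3-7=-4, 7-3=4, 3-7=-4 -> [13, -10, 4, -4, 4, -4]
Stage 6 (AMPLIFY -2): 13*-2=-26, -10*-2=20, 4*-2=-8, -4*-2=8, 4*-2=-8, -4*-2=8 -> [-26, 20, -8, 8, -8, 8]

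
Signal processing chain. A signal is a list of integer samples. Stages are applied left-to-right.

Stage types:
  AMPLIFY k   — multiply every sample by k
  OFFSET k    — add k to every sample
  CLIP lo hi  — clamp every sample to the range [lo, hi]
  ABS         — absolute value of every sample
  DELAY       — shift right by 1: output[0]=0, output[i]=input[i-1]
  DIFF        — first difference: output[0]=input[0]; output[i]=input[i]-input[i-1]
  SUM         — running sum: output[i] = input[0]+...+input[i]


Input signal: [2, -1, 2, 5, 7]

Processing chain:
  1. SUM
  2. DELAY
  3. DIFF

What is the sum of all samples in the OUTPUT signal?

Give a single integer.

Answer: 8

Derivation:
Input: [2, -1, 2, 5, 7]
Stage 1 (SUM): sum[0..0]=2, sum[0..1]=1, sum[0..2]=3, sum[0..3]=8, sum[0..4]=15 -> [2, 1, 3, 8, 15]
Stage 2 (DELAY): [0, 2, 1, 3, 8] = [0, 2, 1, 3, 8] -> [0, 2, 1, 3, 8]
Stage 3 (DIFF): s[0]=0, 2-0=2, 1-2=-1, 3-1=2, 8-3=5 -> [0, 2, -1, 2, 5]
Output sum: 8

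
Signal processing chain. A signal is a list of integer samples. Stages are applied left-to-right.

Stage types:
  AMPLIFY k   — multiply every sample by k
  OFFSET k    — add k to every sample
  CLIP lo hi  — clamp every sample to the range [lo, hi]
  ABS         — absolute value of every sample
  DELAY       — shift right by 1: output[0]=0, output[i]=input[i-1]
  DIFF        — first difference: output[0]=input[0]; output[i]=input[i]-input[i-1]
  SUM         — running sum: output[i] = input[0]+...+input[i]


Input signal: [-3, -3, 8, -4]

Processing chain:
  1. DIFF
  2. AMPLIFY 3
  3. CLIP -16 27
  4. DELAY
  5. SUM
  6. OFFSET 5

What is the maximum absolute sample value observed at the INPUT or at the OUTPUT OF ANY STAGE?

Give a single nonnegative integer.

Input: [-3, -3, 8, -4] (max |s|=8)
Stage 1 (DIFF): s[0]=-3, -3--3=0, 8--3=11, -4-8=-12 -> [-3, 0, 11, -12] (max |s|=12)
Stage 2 (AMPLIFY 3): -3*3=-9, 0*3=0, 11*3=33, -12*3=-36 -> [-9, 0, 33, -36] (max |s|=36)
Stage 3 (CLIP -16 27): clip(-9,-16,27)=-9, clip(0,-16,27)=0, clip(33,-16,27)=27, clip(-36,-16,27)=-16 -> [-9, 0, 27, -16] (max |s|=27)
Stage 4 (DELAY): [0, -9, 0, 27] = [0, -9, 0, 27] -> [0, -9, 0, 27] (max |s|=27)
Stage 5 (SUM): sum[0..0]=0, sum[0..1]=-9, sum[0..2]=-9, sum[0..3]=18 -> [0, -9, -9, 18] (max |s|=18)
Stage 6 (OFFSET 5): 0+5=5, -9+5=-4, -9+5=-4, 18+5=23 -> [5, -4, -4, 23] (max |s|=23)
Overall max amplitude: 36

Answer: 36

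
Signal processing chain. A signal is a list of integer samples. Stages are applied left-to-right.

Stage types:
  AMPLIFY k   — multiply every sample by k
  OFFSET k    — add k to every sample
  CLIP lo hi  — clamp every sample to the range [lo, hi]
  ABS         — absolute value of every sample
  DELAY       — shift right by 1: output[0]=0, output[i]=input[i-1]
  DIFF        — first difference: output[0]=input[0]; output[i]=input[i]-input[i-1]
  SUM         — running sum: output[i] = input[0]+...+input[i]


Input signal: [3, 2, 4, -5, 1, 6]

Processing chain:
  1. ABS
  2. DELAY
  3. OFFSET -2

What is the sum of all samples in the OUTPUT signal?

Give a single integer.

Answer: 3

Derivation:
Input: [3, 2, 4, -5, 1, 6]
Stage 1 (ABS): |3|=3, |2|=2, |4|=4, |-5|=5, |1|=1, |6|=6 -> [3, 2, 4, 5, 1, 6]
Stage 2 (DELAY): [0, 3, 2, 4, 5, 1] = [0, 3, 2, 4, 5, 1] -> [0, 3, 2, 4, 5, 1]
Stage 3 (OFFSET -2): 0+-2=-2, 3+-2=1, 2+-2=0, 4+-2=2, 5+-2=3, 1+-2=-1 -> [-2, 1, 0, 2, 3, -1]
Output sum: 3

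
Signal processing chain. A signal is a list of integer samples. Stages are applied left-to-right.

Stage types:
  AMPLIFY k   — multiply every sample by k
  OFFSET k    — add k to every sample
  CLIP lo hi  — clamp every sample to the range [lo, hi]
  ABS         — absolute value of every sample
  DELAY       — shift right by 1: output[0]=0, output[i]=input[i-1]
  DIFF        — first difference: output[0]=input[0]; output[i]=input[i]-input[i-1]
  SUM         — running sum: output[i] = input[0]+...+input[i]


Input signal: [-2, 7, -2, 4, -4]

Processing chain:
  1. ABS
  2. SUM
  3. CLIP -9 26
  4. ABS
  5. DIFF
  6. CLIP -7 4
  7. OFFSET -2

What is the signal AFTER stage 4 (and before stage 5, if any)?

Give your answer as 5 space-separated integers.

Input: [-2, 7, -2, 4, -4]
Stage 1 (ABS): |-2|=2, |7|=7, |-2|=2, |4|=4, |-4|=4 -> [2, 7, 2, 4, 4]
Stage 2 (SUM): sum[0..0]=2, sum[0..1]=9, sum[0..2]=11, sum[0..3]=15, sum[0..4]=19 -> [2, 9, 11, 15, 19]
Stage 3 (CLIP -9 26): clip(2,-9,26)=2, clip(9,-9,26)=9, clip(11,-9,26)=11, clip(15,-9,26)=15, clip(19,-9,26)=19 -> [2, 9, 11, 15, 19]
Stage 4 (ABS): |2|=2, |9|=9, |11|=11, |15|=15, |19|=19 -> [2, 9, 11, 15, 19]

Answer: 2 9 11 15 19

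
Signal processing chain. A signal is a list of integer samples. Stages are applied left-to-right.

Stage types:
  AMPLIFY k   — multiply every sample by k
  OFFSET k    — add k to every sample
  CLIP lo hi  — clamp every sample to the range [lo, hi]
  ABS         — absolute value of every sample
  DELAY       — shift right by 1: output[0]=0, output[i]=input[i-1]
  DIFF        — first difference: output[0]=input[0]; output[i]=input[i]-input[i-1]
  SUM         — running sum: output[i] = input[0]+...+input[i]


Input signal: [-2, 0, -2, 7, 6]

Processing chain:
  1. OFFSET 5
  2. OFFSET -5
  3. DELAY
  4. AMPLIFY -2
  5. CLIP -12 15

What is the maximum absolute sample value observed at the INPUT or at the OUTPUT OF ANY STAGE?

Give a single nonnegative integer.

Input: [-2, 0, -2, 7, 6] (max |s|=7)
Stage 1 (OFFSET 5): -2+5=3, 0+5=5, -2+5=3, 7+5=12, 6+5=11 -> [3, 5, 3, 12, 11] (max |s|=12)
Stage 2 (OFFSET -5): 3+-5=-2, 5+-5=0, 3+-5=-2, 12+-5=7, 11+-5=6 -> [-2, 0, -2, 7, 6] (max |s|=7)
Stage 3 (DELAY): [0, -2, 0, -2, 7] = [0, -2, 0, -2, 7] -> [0, -2, 0, -2, 7] (max |s|=7)
Stage 4 (AMPLIFY -2): 0*-2=0, -2*-2=4, 0*-2=0, -2*-2=4, 7*-2=-14 -> [0, 4, 0, 4, -14] (max |s|=14)
Stage 5 (CLIP -12 15): clip(0,-12,15)=0, clip(4,-12,15)=4, clip(0,-12,15)=0, clip(4,-12,15)=4, clip(-14,-12,15)=-12 -> [0, 4, 0, 4, -12] (max |s|=12)
Overall max amplitude: 14

Answer: 14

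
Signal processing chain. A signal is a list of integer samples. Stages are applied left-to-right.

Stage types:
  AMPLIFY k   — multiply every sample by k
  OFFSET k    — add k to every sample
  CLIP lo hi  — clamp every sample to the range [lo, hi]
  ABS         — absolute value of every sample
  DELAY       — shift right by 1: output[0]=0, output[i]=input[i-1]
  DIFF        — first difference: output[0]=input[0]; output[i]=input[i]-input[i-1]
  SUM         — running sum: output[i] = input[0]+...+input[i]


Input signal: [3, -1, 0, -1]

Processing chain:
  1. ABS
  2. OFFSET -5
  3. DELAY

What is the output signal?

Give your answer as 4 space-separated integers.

Answer: 0 -2 -4 -5

Derivation:
Input: [3, -1, 0, -1]
Stage 1 (ABS): |3|=3, |-1|=1, |0|=0, |-1|=1 -> [3, 1, 0, 1]
Stage 2 (OFFSET -5): 3+-5=-2, 1+-5=-4, 0+-5=-5, 1+-5=-4 -> [-2, -4, -5, -4]
Stage 3 (DELAY): [0, -2, -4, -5] = [0, -2, -4, -5] -> [0, -2, -4, -5]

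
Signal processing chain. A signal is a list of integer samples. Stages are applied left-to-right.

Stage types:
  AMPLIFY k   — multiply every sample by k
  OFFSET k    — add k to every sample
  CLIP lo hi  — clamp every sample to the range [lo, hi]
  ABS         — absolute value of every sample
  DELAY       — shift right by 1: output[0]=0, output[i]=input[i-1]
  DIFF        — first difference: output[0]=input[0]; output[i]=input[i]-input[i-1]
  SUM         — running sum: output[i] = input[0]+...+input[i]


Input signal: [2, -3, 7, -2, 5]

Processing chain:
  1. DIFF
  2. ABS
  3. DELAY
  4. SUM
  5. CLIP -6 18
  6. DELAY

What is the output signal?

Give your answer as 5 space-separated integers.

Answer: 0 0 2 7 17

Derivation:
Input: [2, -3, 7, -2, 5]
Stage 1 (DIFF): s[0]=2, -3-2=-5, 7--3=10, -2-7=-9, 5--2=7 -> [2, -5, 10, -9, 7]
Stage 2 (ABS): |2|=2, |-5|=5, |10|=10, |-9|=9, |7|=7 -> [2, 5, 10, 9, 7]
Stage 3 (DELAY): [0, 2, 5, 10, 9] = [0, 2, 5, 10, 9] -> [0, 2, 5, 10, 9]
Stage 4 (SUM): sum[0..0]=0, sum[0..1]=2, sum[0..2]=7, sum[0..3]=17, sum[0..4]=26 -> [0, 2, 7, 17, 26]
Stage 5 (CLIP -6 18): clip(0,-6,18)=0, clip(2,-6,18)=2, clip(7,-6,18)=7, clip(17,-6,18)=17, clip(26,-6,18)=18 -> [0, 2, 7, 17, 18]
Stage 6 (DELAY): [0, 0, 2, 7, 17] = [0, 0, 2, 7, 17] -> [0, 0, 2, 7, 17]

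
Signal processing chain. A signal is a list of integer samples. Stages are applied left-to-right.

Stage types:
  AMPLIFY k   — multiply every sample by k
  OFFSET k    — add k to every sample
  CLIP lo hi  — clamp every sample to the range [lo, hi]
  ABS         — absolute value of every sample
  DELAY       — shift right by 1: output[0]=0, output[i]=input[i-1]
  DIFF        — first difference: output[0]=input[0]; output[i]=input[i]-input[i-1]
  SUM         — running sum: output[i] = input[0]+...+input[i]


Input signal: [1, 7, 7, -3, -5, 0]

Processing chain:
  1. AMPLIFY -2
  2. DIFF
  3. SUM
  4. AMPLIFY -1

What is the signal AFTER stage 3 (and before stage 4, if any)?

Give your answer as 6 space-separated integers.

Input: [1, 7, 7, -3, -5, 0]
Stage 1 (AMPLIFY -2): 1*-2=-2, 7*-2=-14, 7*-2=-14, -3*-2=6, -5*-2=10, 0*-2=0 -> [-2, -14, -14, 6, 10, 0]
Stage 2 (DIFF): s[0]=-2, -14--2=-12, -14--14=0, 6--14=20, 10-6=4, 0-10=-10 -> [-2, -12, 0, 20, 4, -10]
Stage 3 (SUM): sum[0..0]=-2, sum[0..1]=-14, sum[0..2]=-14, sum[0..3]=6, sum[0..4]=10, sum[0..5]=0 -> [-2, -14, -14, 6, 10, 0]

Answer: -2 -14 -14 6 10 0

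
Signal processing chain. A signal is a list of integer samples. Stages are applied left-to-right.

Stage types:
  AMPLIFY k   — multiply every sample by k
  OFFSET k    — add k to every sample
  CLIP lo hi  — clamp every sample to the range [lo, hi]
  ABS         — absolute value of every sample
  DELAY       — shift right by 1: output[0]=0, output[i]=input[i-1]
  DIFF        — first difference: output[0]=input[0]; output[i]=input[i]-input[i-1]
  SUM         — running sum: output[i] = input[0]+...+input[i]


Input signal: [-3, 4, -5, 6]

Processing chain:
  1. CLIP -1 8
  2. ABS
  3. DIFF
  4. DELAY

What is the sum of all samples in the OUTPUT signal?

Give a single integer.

Answer: 1

Derivation:
Input: [-3, 4, -5, 6]
Stage 1 (CLIP -1 8): clip(-3,-1,8)=-1, clip(4,-1,8)=4, clip(-5,-1,8)=-1, clip(6,-1,8)=6 -> [-1, 4, -1, 6]
Stage 2 (ABS): |-1|=1, |4|=4, |-1|=1, |6|=6 -> [1, 4, 1, 6]
Stage 3 (DIFF): s[0]=1, 4-1=3, 1-4=-3, 6-1=5 -> [1, 3, -3, 5]
Stage 4 (DELAY): [0, 1, 3, -3] = [0, 1, 3, -3] -> [0, 1, 3, -3]
Output sum: 1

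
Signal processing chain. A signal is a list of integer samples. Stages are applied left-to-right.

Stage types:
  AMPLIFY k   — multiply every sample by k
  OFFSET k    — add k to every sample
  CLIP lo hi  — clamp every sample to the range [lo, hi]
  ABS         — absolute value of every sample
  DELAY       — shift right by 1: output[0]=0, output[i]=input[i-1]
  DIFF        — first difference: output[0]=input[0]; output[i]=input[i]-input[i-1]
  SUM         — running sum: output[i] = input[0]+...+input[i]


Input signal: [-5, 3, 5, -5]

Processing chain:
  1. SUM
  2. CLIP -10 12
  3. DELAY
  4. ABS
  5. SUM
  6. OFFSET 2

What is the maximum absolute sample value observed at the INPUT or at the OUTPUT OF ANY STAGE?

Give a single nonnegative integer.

Answer: 12

Derivation:
Input: [-5, 3, 5, -5] (max |s|=5)
Stage 1 (SUM): sum[0..0]=-5, sum[0..1]=-2, sum[0..2]=3, sum[0..3]=-2 -> [-5, -2, 3, -2] (max |s|=5)
Stage 2 (CLIP -10 12): clip(-5,-10,12)=-5, clip(-2,-10,12)=-2, clip(3,-10,12)=3, clip(-2,-10,12)=-2 -> [-5, -2, 3, -2] (max |s|=5)
Stage 3 (DELAY): [0, -5, -2, 3] = [0, -5, -2, 3] -> [0, -5, -2, 3] (max |s|=5)
Stage 4 (ABS): |0|=0, |-5|=5, |-2|=2, |3|=3 -> [0, 5, 2, 3] (max |s|=5)
Stage 5 (SUM): sum[0..0]=0, sum[0..1]=5, sum[0..2]=7, sum[0..3]=10 -> [0, 5, 7, 10] (max |s|=10)
Stage 6 (OFFSET 2): 0+2=2, 5+2=7, 7+2=9, 10+2=12 -> [2, 7, 9, 12] (max |s|=12)
Overall max amplitude: 12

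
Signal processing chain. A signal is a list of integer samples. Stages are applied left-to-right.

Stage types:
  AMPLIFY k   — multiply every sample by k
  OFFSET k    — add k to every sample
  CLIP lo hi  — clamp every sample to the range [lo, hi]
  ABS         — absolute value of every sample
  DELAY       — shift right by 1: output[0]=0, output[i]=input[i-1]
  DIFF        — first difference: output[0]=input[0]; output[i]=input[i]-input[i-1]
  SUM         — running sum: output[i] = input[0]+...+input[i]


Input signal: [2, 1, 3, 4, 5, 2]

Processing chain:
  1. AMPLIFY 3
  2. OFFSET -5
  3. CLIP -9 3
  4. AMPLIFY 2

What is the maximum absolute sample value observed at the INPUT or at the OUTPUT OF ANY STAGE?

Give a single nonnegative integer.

Answer: 15

Derivation:
Input: [2, 1, 3, 4, 5, 2] (max |s|=5)
Stage 1 (AMPLIFY 3): 2*3=6, 1*3=3, 3*3=9, 4*3=12, 5*3=15, 2*3=6 -> [6, 3, 9, 12, 15, 6] (max |s|=15)
Stage 2 (OFFSET -5): 6+-5=1, 3+-5=-2, 9+-5=4, 12+-5=7, 15+-5=10, 6+-5=1 -> [1, -2, 4, 7, 10, 1] (max |s|=10)
Stage 3 (CLIP -9 3): clip(1,-9,3)=1, clip(-2,-9,3)=-2, clip(4,-9,3)=3, clip(7,-9,3)=3, clip(10,-9,3)=3, clip(1,-9,3)=1 -> [1, -2, 3, 3, 3, 1] (max |s|=3)
Stage 4 (AMPLIFY 2): 1*2=2, -2*2=-4, 3*2=6, 3*2=6, 3*2=6, 1*2=2 -> [2, -4, 6, 6, 6, 2] (max |s|=6)
Overall max amplitude: 15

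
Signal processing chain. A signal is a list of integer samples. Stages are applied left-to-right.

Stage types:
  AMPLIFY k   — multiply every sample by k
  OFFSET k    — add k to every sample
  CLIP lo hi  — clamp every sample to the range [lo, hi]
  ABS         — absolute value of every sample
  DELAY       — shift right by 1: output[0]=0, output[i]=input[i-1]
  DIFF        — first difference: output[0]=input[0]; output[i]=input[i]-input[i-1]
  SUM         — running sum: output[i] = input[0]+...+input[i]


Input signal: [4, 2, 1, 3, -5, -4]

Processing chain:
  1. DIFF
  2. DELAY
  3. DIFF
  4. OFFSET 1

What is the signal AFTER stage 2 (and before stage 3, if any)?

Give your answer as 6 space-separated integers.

Answer: 0 4 -2 -1 2 -8

Derivation:
Input: [4, 2, 1, 3, -5, -4]
Stage 1 (DIFF): s[0]=4, 2-4=-2, 1-2=-1, 3-1=2, -5-3=-8, -4--5=1 -> [4, -2, -1, 2, -8, 1]
Stage 2 (DELAY): [0, 4, -2, -1, 2, -8] = [0, 4, -2, -1, 2, -8] -> [0, 4, -2, -1, 2, -8]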